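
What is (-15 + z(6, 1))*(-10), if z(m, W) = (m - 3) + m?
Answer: 60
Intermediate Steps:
z(m, W) = -3 + 2*m (z(m, W) = (-3 + m) + m = -3 + 2*m)
(-15 + z(6, 1))*(-10) = (-15 + (-3 + 2*6))*(-10) = (-15 + (-3 + 12))*(-10) = (-15 + 9)*(-10) = -6*(-10) = 60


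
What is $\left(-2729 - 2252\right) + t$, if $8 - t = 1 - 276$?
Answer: $-4698$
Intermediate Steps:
$t = 283$ ($t = 8 - \left(1 - 276\right) = 8 - -275 = 8 + 275 = 283$)
$\left(-2729 - 2252\right) + t = \left(-2729 - 2252\right) + 283 = -4981 + 283 = -4698$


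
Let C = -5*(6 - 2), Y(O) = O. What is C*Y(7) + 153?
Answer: 13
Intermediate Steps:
C = -20 (C = -5*4 = -20)
C*Y(7) + 153 = -20*7 + 153 = -140 + 153 = 13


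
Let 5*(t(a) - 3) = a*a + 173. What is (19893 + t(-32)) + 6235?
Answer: 131852/5 ≈ 26370.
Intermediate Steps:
t(a) = 188/5 + a**2/5 (t(a) = 3 + (a*a + 173)/5 = 3 + (a**2 + 173)/5 = 3 + (173 + a**2)/5 = 3 + (173/5 + a**2/5) = 188/5 + a**2/5)
(19893 + t(-32)) + 6235 = (19893 + (188/5 + (1/5)*(-32)**2)) + 6235 = (19893 + (188/5 + (1/5)*1024)) + 6235 = (19893 + (188/5 + 1024/5)) + 6235 = (19893 + 1212/5) + 6235 = 100677/5 + 6235 = 131852/5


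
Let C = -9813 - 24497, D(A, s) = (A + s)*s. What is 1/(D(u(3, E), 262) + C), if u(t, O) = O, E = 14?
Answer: 1/38002 ≈ 2.6314e-5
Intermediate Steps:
D(A, s) = s*(A + s)
C = -34310
1/(D(u(3, E), 262) + C) = 1/(262*(14 + 262) - 34310) = 1/(262*276 - 34310) = 1/(72312 - 34310) = 1/38002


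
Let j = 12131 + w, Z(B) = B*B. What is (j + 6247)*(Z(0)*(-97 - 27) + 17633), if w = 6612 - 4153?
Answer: 367418821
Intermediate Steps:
Z(B) = B**2
w = 2459
j = 14590 (j = 12131 + 2459 = 14590)
(j + 6247)*(Z(0)*(-97 - 27) + 17633) = (14590 + 6247)*(0**2*(-97 - 27) + 17633) = 20837*(0*(-124) + 17633) = 20837*(0 + 17633) = 20837*17633 = 367418821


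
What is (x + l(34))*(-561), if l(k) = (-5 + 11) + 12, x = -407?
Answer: 218229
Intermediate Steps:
l(k) = 18 (l(k) = 6 + 12 = 18)
(x + l(34))*(-561) = (-407 + 18)*(-561) = -389*(-561) = 218229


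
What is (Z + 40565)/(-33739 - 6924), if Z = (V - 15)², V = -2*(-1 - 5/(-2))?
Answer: -40889/40663 ≈ -1.0056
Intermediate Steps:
V = -3 (V = -2*(-1 - 5*(-½)) = -2*(-1 + 5/2) = -2*3/2 = -3)
Z = 324 (Z = (-3 - 15)² = (-18)² = 324)
(Z + 40565)/(-33739 - 6924) = (324 + 40565)/(-33739 - 6924) = 40889/(-40663) = 40889*(-1/40663) = -40889/40663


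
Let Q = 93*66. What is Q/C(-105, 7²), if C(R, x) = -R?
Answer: 2046/35 ≈ 58.457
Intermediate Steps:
Q = 6138
Q/C(-105, 7²) = 6138/((-1*(-105))) = 6138/105 = 6138*(1/105) = 2046/35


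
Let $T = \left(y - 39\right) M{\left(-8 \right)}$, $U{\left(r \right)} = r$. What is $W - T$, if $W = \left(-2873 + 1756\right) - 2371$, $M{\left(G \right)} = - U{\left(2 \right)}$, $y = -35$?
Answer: $-3636$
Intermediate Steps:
$M{\left(G \right)} = -2$ ($M{\left(G \right)} = \left(-1\right) 2 = -2$)
$W = -3488$ ($W = -1117 - 2371 = -3488$)
$T = 148$ ($T = \left(-35 - 39\right) \left(-2\right) = \left(-74\right) \left(-2\right) = 148$)
$W - T = -3488 - 148 = -3636$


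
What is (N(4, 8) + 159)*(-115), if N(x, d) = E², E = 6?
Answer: -22425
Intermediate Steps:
N(x, d) = 36 (N(x, d) = 6² = 36)
(N(4, 8) + 159)*(-115) = (36 + 159)*(-115) = 195*(-115) = -22425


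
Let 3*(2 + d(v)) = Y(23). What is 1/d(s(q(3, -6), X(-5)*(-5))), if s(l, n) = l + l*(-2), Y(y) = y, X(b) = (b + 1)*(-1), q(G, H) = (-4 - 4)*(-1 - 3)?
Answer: 3/17 ≈ 0.17647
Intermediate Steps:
q(G, H) = 32 (q(G, H) = -8*(-4) = 32)
X(b) = -1 - b (X(b) = (1 + b)*(-1) = -1 - b)
s(l, n) = -l (s(l, n) = l - 2*l = -l)
d(v) = 17/3 (d(v) = -2 + (⅓)*23 = -2 + 23/3 = 17/3)
1/d(s(q(3, -6), X(-5)*(-5))) = 1/(17/3) = 3/17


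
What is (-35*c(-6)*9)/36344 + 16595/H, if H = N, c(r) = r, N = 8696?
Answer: 11063645/5643704 ≈ 1.9604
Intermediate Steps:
H = 8696
(-35*c(-6)*9)/36344 + 16595/H = (-35*(-6)*9)/36344 + 16595/8696 = (210*9)*(1/36344) + 16595*(1/8696) = 1890*(1/36344) + 16595/8696 = 135/2596 + 16595/8696 = 11063645/5643704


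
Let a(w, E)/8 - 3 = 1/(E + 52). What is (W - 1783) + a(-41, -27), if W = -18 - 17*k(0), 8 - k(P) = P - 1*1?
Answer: -48242/25 ≈ -1929.7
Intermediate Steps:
k(P) = 9 - P (k(P) = 8 - (P - 1*1) = 8 - (P - 1) = 8 - (-1 + P) = 8 + (1 - P) = 9 - P)
a(w, E) = 24 + 8/(52 + E) (a(w, E) = 24 + 8/(E + 52) = 24 + 8/(52 + E))
W = -171 (W = -18 - 17*(9 - 1*0) = -18 - 17*(9 + 0) = -18 - 17*9 = -18 - 153 = -171)
(W - 1783) + a(-41, -27) = (-171 - 1783) + 8*(157 + 3*(-27))/(52 - 27) = -1954 + 8*(157 - 81)/25 = -1954 + 8*(1/25)*76 = -1954 + 608/25 = -48242/25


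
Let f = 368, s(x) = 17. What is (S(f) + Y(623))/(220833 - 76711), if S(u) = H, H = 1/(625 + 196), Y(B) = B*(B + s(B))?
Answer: 29759011/10756742 ≈ 2.7665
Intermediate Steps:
Y(B) = B*(17 + B) (Y(B) = B*(B + 17) = B*(17 + B))
H = 1/821 ≈ 0.0012180
S(u) = 1/821
(S(f) + Y(623))/(220833 - 76711) = (1/821 + 623*(17 + 623))/(220833 - 76711) = (1/821 + 623*640)/144122 = (1/821 + 398720)*(1/144122) = (327349121/821)*(1/144122) = 29759011/10756742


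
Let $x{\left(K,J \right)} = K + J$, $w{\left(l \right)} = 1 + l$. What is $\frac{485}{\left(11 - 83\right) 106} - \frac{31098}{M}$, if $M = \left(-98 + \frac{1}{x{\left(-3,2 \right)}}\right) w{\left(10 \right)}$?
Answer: $\frac{26312419}{923472} \approx 28.493$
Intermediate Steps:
$x{\left(K,J \right)} = J + K$
$M = -1089$ ($M = \left(-98 + \frac{1}{2 - 3}\right) \left(1 + 10\right) = \left(-98 + \frac{1}{-1}\right) 11 = \left(-98 - 1\right) 11 = \left(-99\right) 11 = -1089$)
$\frac{485}{\left(11 - 83\right) 106} - \frac{31098}{M} = \frac{485}{\left(11 - 83\right) 106} - \frac{31098}{-1089} = \frac{485}{\left(-72\right) 106} - - \frac{10366}{363} = \frac{485}{-7632} + \frac{10366}{363} = 485 \left(- \frac{1}{7632}\right) + \frac{10366}{363} = - \frac{485}{7632} + \frac{10366}{363} = \frac{26312419}{923472}$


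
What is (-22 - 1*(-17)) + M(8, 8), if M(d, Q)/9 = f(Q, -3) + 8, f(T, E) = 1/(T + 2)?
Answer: 679/10 ≈ 67.900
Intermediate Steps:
f(T, E) = 1/(2 + T)
M(d, Q) = 72 + 9/(2 + Q) (M(d, Q) = 9*(1/(2 + Q) + 8) = 9*(8 + 1/(2 + Q)) = 72 + 9/(2 + Q))
(-22 - 1*(-17)) + M(8, 8) = (-22 - 1*(-17)) + 9*(17 + 8*8)/(2 + 8) = (-22 + 17) + 9*(17 + 64)/10 = -5 + 9*(⅒)*81 = -5 + 729/10 = 679/10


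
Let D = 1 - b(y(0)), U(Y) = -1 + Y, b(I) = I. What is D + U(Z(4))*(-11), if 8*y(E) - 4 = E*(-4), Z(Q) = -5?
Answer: 133/2 ≈ 66.500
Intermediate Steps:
y(E) = ½ - E/2 (y(E) = ½ + (E*(-4))/8 = ½ + (-4*E)/8 = ½ - E/2)
D = ½ (D = 1 - (½ - ½*0) = 1 - (½ + 0) = 1 - 1*½ = 1 - ½ = ½ ≈ 0.50000)
D + U(Z(4))*(-11) = ½ + (-1 - 5)*(-11) = ½ - 6*(-11) = ½ + 66 = 133/2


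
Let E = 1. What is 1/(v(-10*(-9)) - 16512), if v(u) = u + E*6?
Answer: -1/16416 ≈ -6.0916e-5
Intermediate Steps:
v(u) = 6 + u (v(u) = u + 1*6 = u + 6 = 6 + u)
1/(v(-10*(-9)) - 16512) = 1/((6 - 10*(-9)) - 16512) = 1/((6 + 90) - 16512) = 1/(96 - 16512) = 1/(-16416) = -1/16416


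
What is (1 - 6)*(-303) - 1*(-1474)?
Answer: 2989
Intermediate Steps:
(1 - 6)*(-303) - 1*(-1474) = -5*(-303) + 1474 = 1515 + 1474 = 2989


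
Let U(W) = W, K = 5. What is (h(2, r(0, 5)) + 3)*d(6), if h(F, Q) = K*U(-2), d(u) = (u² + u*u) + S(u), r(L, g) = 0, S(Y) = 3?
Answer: -525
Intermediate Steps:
d(u) = 3 + 2*u² (d(u) = (u² + u*u) + 3 = (u² + u²) + 3 = 2*u² + 3 = 3 + 2*u²)
h(F, Q) = -10 (h(F, Q) = 5*(-2) = -10)
(h(2, r(0, 5)) + 3)*d(6) = (-10 + 3)*(3 + 2*6²) = -7*(3 + 2*36) = -7*(3 + 72) = -7*75 = -525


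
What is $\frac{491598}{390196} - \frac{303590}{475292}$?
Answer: $\frac{7199562061}{11591064827} \approx 0.62113$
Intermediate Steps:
$\frac{491598}{390196} - \frac{303590}{475292} = 491598 \cdot \frac{1}{390196} - \frac{151795}{237646} = \frac{245799}{195098} - \frac{151795}{237646} = \frac{7199562061}{11591064827}$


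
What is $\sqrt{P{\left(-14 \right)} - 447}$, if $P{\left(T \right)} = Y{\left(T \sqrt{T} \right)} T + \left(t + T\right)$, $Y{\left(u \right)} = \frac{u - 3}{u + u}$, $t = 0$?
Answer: $\frac{\sqrt{-91728 + 21 i \sqrt{14}}}{14} \approx 0.0092656 + 21.633 i$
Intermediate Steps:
$Y{\left(u \right)} = \frac{-3 + u}{2 u}$
$P{\left(T \right)} = T + \frac{-3 + T^{\frac{3}{2}}}{2 \sqrt{T}}$ ($P{\left(T \right)} = \frac{-3 + T \sqrt{T}}{2 T \sqrt{T}} T + \left(0 + T\right) = \frac{-3 + T^{\frac{3}{2}}}{2 T^{\frac{3}{2}}} T + T = \frac{-3 + T^{\frac{3}{2}}}{2 \sqrt{T}} + T = T + \frac{-3 + T^{\frac{3}{2}}}{2 \sqrt{T}}$)
$\sqrt{P{\left(-14 \right)} - 447} = \sqrt{\left(- \frac{3}{2 i \sqrt{14}} + \frac{3}{2} \left(-14\right)\right) - 447} = \sqrt{\left(- \frac{3 \left(- \frac{i \sqrt{14}}{14}\right)}{2} - 21\right) - 447} = \sqrt{\left(\frac{3 i \sqrt{14}}{28} - 21\right) - 447} = \sqrt{\left(-21 + \frac{3 i \sqrt{14}}{28}\right) - 447} = \sqrt{-468 + \frac{3 i \sqrt{14}}{28}}$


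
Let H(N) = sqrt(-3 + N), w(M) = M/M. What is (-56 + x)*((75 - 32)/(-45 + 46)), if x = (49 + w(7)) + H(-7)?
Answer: -258 + 43*I*sqrt(10) ≈ -258.0 + 135.98*I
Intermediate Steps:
w(M) = 1
x = 50 + I*sqrt(10) (x = (49 + 1) + sqrt(-3 - 7) = 50 + sqrt(-10) = 50 + I*sqrt(10) ≈ 50.0 + 3.1623*I)
(-56 + x)*((75 - 32)/(-45 + 46)) = (-56 + (50 + I*sqrt(10)))*((75 - 32)/(-45 + 46)) = (-6 + I*sqrt(10))*(43/1) = (-6 + I*sqrt(10))*(43*1) = (-6 + I*sqrt(10))*43 = -258 + 43*I*sqrt(10)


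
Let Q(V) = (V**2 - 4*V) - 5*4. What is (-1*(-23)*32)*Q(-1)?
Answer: -11040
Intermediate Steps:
Q(V) = -20 + V**2 - 4*V (Q(V) = (V**2 - 4*V) - 20 = -20 + V**2 - 4*V)
(-1*(-23)*32)*Q(-1) = (-1*(-23)*32)*(-20 + (-1)**2 - 4*(-1)) = (23*32)*(-20 + 1 + 4) = 736*(-15) = -11040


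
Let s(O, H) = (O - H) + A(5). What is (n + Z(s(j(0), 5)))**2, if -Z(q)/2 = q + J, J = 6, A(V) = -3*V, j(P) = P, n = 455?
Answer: 233289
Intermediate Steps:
s(O, H) = -15 + O - H (s(O, H) = (O - H) - 3*5 = (O - H) - 15 = -15 + O - H)
Z(q) = -12 - 2*q (Z(q) = -2*(q + 6) = -2*(6 + q) = -12 - 2*q)
(n + Z(s(j(0), 5)))**2 = (455 + (-12 - 2*(-15 + 0 - 1*5)))**2 = (455 + (-12 - 2*(-15 + 0 - 5)))**2 = (455 + (-12 - 2*(-20)))**2 = (455 + (-12 + 40))**2 = (455 + 28)**2 = 483**2 = 233289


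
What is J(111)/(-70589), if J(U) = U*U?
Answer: -12321/70589 ≈ -0.17455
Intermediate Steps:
J(U) = U**2
J(111)/(-70589) = 111**2/(-70589) = 12321*(-1/70589) = -12321/70589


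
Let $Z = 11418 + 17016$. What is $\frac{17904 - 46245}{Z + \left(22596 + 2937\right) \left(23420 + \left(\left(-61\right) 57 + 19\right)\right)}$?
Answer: $- \frac{9447}{169906060} \approx -5.5601 \cdot 10^{-5}$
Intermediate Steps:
$Z = 28434$
$\frac{17904 - 46245}{Z + \left(22596 + 2937\right) \left(23420 + \left(\left(-61\right) 57 + 19\right)\right)} = \frac{17904 - 46245}{28434 + \left(22596 + 2937\right) \left(23420 + \left(\left(-61\right) 57 + 19\right)\right)} = - \frac{28341}{28434 + 25533 \left(23420 + \left(-3477 + 19\right)\right)} = - \frac{28341}{28434 + 25533 \left(23420 - 3458\right)} = - \frac{28341}{28434 + 25533 \cdot 19962} = - \frac{28341}{28434 + 509689746} = - \frac{28341}{509718180} = \left(-28341\right) \frac{1}{509718180} = - \frac{9447}{169906060}$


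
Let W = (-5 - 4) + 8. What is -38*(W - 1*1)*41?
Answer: 3116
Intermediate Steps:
W = -1 (W = -9 + 8 = -1)
-38*(W - 1*1)*41 = -38*(-1 - 1*1)*41 = -38*(-1 - 1)*41 = -38*(-2)*41 = 76*41 = 3116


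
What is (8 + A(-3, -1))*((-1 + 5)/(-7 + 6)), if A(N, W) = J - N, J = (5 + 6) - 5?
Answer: -68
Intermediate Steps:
J = 6 (J = 11 - 5 = 6)
A(N, W) = 6 - N
(8 + A(-3, -1))*((-1 + 5)/(-7 + 6)) = (8 + (6 - 1*(-3)))*((-1 + 5)/(-7 + 6)) = (8 + (6 + 3))*(4/(-1)) = (8 + 9)*(4*(-1)) = 17*(-4) = -68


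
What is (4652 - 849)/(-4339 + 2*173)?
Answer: -3803/3993 ≈ -0.95242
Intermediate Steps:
(4652 - 849)/(-4339 + 2*173) = 3803/(-4339 + 346) = 3803/(-3993) = 3803*(-1/3993) = -3803/3993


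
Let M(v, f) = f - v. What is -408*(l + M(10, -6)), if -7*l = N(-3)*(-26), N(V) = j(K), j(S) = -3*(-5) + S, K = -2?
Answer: -92208/7 ≈ -13173.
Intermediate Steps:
j(S) = 15 + S
N(V) = 13 (N(V) = 15 - 2 = 13)
l = 338/7 (l = -13*(-26)/7 = -1/7*(-338) = 338/7 ≈ 48.286)
-408*(l + M(10, -6)) = -408*(338/7 + (-6 - 1*10)) = -408*(338/7 + (-6 - 10)) = -408*(338/7 - 16) = -408*226/7 = -92208/7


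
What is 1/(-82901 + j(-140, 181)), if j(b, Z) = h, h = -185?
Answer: -1/83086 ≈ -1.2036e-5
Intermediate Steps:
j(b, Z) = -185
1/(-82901 + j(-140, 181)) = 1/(-82901 - 185) = 1/(-83086) = -1/83086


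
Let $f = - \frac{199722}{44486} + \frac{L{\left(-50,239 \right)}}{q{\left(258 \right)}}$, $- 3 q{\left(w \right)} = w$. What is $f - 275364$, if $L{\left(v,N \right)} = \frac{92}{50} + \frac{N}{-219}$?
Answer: $- \frac{2883966376400107}{10473116550} \approx -2.7537 \cdot 10^{5}$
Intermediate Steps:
$L{\left(v,N \right)} = \frac{46}{25} - \frac{N}{219}$ ($L{\left(v,N \right)} = 92 \cdot \frac{1}{50} + N \left(- \frac{1}{219}\right) = \frac{46}{25} - \frac{N}{219}$)
$q{\left(w \right)} = - \frac{w}{3}$
$f = - \frac{47110725907}{10473116550}$ ($f = - \frac{199722}{44486} + \frac{\frac{46}{25} - \frac{239}{219}}{\left(- \frac{1}{3}\right) 258} = \left(-199722\right) \frac{1}{44486} + \frac{\frac{46}{25} - \frac{239}{219}}{-86} = - \frac{99861}{22243} + \frac{4099}{5475} \left(- \frac{1}{86}\right) = - \frac{99861}{22243} - \frac{4099}{470850} = - \frac{47110725907}{10473116550} \approx -4.4983$)
$f - 275364 = - \frac{47110725907}{10473116550} - 275364 = - \frac{2883966376400107}{10473116550}$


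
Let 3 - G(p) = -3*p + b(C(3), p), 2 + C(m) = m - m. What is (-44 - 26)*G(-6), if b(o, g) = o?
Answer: 910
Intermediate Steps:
C(m) = -2 (C(m) = -2 + (m - m) = -2 + 0 = -2)
G(p) = 5 + 3*p (G(p) = 3 - (-3*p - 2) = 3 - (-2 - 3*p) = 3 + (2 + 3*p) = 5 + 3*p)
(-44 - 26)*G(-6) = (-44 - 26)*(5 + 3*(-6)) = -70*(5 - 18) = -70*(-13) = 910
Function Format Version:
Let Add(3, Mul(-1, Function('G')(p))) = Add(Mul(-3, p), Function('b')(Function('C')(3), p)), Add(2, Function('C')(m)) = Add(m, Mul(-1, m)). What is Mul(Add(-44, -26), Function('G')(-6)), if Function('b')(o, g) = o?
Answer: 910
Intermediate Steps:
Function('C')(m) = -2 (Function('C')(m) = Add(-2, Add(m, Mul(-1, m))) = Add(-2, 0) = -2)
Function('G')(p) = Add(5, Mul(3, p)) (Function('G')(p) = Add(3, Mul(-1, Add(Mul(-3, p), -2))) = Add(3, Mul(-1, Add(-2, Mul(-3, p)))) = Add(3, Add(2, Mul(3, p))) = Add(5, Mul(3, p)))
Mul(Add(-44, -26), Function('G')(-6)) = Mul(Add(-44, -26), Add(5, Mul(3, -6))) = Mul(-70, Add(5, -18)) = Mul(-70, -13) = 910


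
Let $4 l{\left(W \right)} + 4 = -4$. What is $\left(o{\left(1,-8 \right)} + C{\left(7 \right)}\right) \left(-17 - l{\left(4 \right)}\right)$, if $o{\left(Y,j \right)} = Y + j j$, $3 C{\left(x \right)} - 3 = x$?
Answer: $-1025$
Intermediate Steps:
$C{\left(x \right)} = 1 + \frac{x}{3}$
$l{\left(W \right)} = -2$ ($l{\left(W \right)} = -1 + \frac{1}{4} \left(-4\right) = -1 - 1 = -2$)
$o{\left(Y,j \right)} = Y + j^{2}$
$\left(o{\left(1,-8 \right)} + C{\left(7 \right)}\right) \left(-17 - l{\left(4 \right)}\right) = \left(\left(1 + \left(-8\right)^{2}\right) + \left(1 + \frac{1}{3} \cdot 7\right)\right) \left(-17 - -2\right) = \left(\left(1 + 64\right) + \left(1 + \frac{7}{3}\right)\right) \left(-17 + 2\right) = \left(65 + \frac{10}{3}\right) \left(-15\right) = \frac{205}{3} \left(-15\right) = -1025$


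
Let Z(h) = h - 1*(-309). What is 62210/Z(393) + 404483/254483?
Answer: 8057667248/89323533 ≈ 90.208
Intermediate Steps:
Z(h) = 309 + h (Z(h) = h + 309 = 309 + h)
62210/Z(393) + 404483/254483 = 62210/(309 + 393) + 404483/254483 = 62210/702 + 404483*(1/254483) = 62210*(1/702) + 404483/254483 = 31105/351 + 404483/254483 = 8057667248/89323533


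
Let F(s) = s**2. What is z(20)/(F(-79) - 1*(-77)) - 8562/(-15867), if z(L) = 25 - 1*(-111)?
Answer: 3125146/5569317 ≈ 0.56114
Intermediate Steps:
z(L) = 136 (z(L) = 25 + 111 = 136)
z(20)/(F(-79) - 1*(-77)) - 8562/(-15867) = 136/((-79)**2 - 1*(-77)) - 8562/(-15867) = 136/(6241 + 77) - 8562*(-1/15867) = 136/6318 + 2854/5289 = 136*(1/6318) + 2854/5289 = 68/3159 + 2854/5289 = 3125146/5569317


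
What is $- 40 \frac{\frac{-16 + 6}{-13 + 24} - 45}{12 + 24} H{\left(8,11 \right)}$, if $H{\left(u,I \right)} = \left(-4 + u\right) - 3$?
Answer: $\frac{5050}{99} \approx 51.01$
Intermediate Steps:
$H{\left(u,I \right)} = -7 + u$
$- 40 \frac{\frac{-16 + 6}{-13 + 24} - 45}{12 + 24} H{\left(8,11 \right)} = - 40 \frac{\frac{-16 + 6}{-13 + 24} - 45}{12 + 24} \left(-7 + 8\right) = - 40 \frac{- \frac{10}{11} - 45}{36} \cdot 1 = - 40 \left(\left(-10\right) \frac{1}{11} - 45\right) \frac{1}{36} \cdot 1 = - 40 \left(- \frac{10}{11} - 45\right) \frac{1}{36} \cdot 1 = - 40 \left(\left(- \frac{505}{11}\right) \frac{1}{36}\right) 1 = \left(-40\right) \left(- \frac{505}{396}\right) 1 = \frac{5050}{99} \cdot 1 = \frac{5050}{99}$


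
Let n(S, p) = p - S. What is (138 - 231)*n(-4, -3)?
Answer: -93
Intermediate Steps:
(138 - 231)*n(-4, -3) = (138 - 231)*(-3 - 1*(-4)) = -93*(-3 + 4) = -93*1 = -93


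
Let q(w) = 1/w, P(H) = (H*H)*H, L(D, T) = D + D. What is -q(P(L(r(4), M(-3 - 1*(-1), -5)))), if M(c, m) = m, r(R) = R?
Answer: -1/512 ≈ -0.0019531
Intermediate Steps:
L(D, T) = 2*D
P(H) = H³ (P(H) = H²*H = H³)
-q(P(L(r(4), M(-3 - 1*(-1), -5)))) = -1/((2*4)³) = -1/(8³) = -1/512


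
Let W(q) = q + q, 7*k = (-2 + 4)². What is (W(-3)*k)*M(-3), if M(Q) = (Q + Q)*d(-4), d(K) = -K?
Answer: 576/7 ≈ 82.286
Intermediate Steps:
k = 4/7 (k = (-2 + 4)²/7 = (⅐)*2² = (⅐)*4 = 4/7 ≈ 0.57143)
M(Q) = 8*Q (M(Q) = (Q + Q)*(-1*(-4)) = (2*Q)*4 = 8*Q)
W(q) = 2*q
(W(-3)*k)*M(-3) = ((2*(-3))*(4/7))*(8*(-3)) = -6*4/7*(-24) = -24/7*(-24) = 576/7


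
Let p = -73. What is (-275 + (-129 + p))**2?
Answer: 227529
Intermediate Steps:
(-275 + (-129 + p))**2 = (-275 + (-129 - 73))**2 = (-275 - 202)**2 = (-477)**2 = 227529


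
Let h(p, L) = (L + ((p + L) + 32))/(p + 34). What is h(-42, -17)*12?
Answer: 66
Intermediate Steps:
h(p, L) = (32 + p + 2*L)/(34 + p) (h(p, L) = (L + ((L + p) + 32))/(34 + p) = (L + (32 + L + p))/(34 + p) = (32 + p + 2*L)/(34 + p))
h(-42, -17)*12 = ((32 - 42 + 2*(-17))/(34 - 42))*12 = ((32 - 42 - 34)/(-8))*12 = -1/8*(-44)*12 = (11/2)*12 = 66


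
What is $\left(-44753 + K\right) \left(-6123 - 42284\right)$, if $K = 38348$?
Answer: $310046835$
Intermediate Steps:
$\left(-44753 + K\right) \left(-6123 - 42284\right) = \left(-44753 + 38348\right) \left(-6123 - 42284\right) = \left(-6405\right) \left(-48407\right) = 310046835$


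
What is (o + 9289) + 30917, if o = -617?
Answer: 39589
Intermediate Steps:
(o + 9289) + 30917 = (-617 + 9289) + 30917 = 8672 + 30917 = 39589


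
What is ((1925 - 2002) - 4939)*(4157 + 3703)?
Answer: -39425760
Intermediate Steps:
((1925 - 2002) - 4939)*(4157 + 3703) = (-77 - 4939)*7860 = -5016*7860 = -39425760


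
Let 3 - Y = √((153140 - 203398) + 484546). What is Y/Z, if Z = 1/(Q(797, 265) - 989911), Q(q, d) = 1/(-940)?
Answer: -2791549023/940 + 930516341*√27143/235 ≈ 6.4939e+8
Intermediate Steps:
Q(q, d) = -1/940
Y = 3 - 4*√27143 (Y = 3 - √((153140 - 203398) + 484546) = 3 - √(-50258 + 484546) = 3 - √434288 = 3 - 4*√27143 ≈ -656.00)
Z = -940/930516341 (Z = 1/(-1/940 - 989911) = 1/(-930516341/940) = -940/930516341 ≈ -1.0102e-6)
Y/Z = (3 - 4*√27143)/(-940/930516341) = (3 - 4*√27143)*(-930516341/940) = -2791549023/940 + 930516341*√27143/235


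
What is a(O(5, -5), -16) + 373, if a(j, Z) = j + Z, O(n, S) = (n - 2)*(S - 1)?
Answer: 339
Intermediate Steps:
O(n, S) = (-1 + S)*(-2 + n) (O(n, S) = (-2 + n)*(-1 + S) = (-1 + S)*(-2 + n))
a(j, Z) = Z + j
a(O(5, -5), -16) + 373 = (-16 + (2 - 1*5 - 2*(-5) - 5*5)) + 373 = (-16 + (2 - 5 + 10 - 25)) + 373 = (-16 - 18) + 373 = -34 + 373 = 339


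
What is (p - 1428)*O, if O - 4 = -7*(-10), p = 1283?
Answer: -10730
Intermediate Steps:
O = 74 (O = 4 - 7*(-10) = 4 + 70 = 74)
(p - 1428)*O = (1283 - 1428)*74 = -145*74 = -10730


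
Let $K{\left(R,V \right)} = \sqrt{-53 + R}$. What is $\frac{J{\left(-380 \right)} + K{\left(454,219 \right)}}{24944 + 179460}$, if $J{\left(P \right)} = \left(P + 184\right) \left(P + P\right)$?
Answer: $\frac{37240}{51101} + \frac{\sqrt{401}}{204404} \approx 0.72885$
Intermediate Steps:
$J{\left(P \right)} = 2 P \left(184 + P\right)$ ($J{\left(P \right)} = \left(184 + P\right) 2 P = 2 P \left(184 + P\right)$)
$\frac{J{\left(-380 \right)} + K{\left(454,219 \right)}}{24944 + 179460} = \frac{2 \left(-380\right) \left(184 - 380\right) + \sqrt{-53 + 454}}{24944 + 179460} = \frac{2 \left(-380\right) \left(-196\right) + \sqrt{401}}{204404} = \left(148960 + \sqrt{401}\right) \frac{1}{204404} = \frac{37240}{51101} + \frac{\sqrt{401}}{204404}$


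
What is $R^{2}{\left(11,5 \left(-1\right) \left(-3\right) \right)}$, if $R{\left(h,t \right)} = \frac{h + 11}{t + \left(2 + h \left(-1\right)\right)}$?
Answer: $\frac{121}{9} \approx 13.444$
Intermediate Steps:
$R{\left(h,t \right)} = \frac{11 + h}{2 + t - h}$ ($R{\left(h,t \right)} = \frac{11 + h}{t - \left(-2 + h\right)} = \frac{11 + h}{2 + t - h}$)
$R^{2}{\left(11,5 \left(-1\right) \left(-3\right) \right)} = \left(\frac{11 + 11}{2 + 5 \left(-1\right) \left(-3\right) - 11}\right)^{2} = \left(\frac{1}{2 - -15 - 11} \cdot 22\right)^{2} = \left(\frac{1}{2 + 15 - 11} \cdot 22\right)^{2} = \left(\frac{1}{6} \cdot 22\right)^{2} = \left(\frac{11}{3}\right)^{2} = \frac{121}{9}$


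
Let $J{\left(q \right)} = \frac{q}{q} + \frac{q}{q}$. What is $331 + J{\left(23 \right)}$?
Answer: $333$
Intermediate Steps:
$J{\left(q \right)} = 2$ ($J{\left(q \right)} = 1 + 1 = 2$)
$331 + J{\left(23 \right)} = 331 + 2 = 333$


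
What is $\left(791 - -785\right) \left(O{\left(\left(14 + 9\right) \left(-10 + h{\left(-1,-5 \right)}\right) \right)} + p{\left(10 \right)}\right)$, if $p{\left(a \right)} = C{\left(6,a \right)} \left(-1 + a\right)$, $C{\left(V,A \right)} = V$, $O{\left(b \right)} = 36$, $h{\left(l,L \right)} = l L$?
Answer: $141840$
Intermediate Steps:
$h{\left(l,L \right)} = L l$
$p{\left(a \right)} = -6 + 6 a$ ($p{\left(a \right)} = 6 \left(-1 + a\right) = -6 + 6 a$)
$\left(791 - -785\right) \left(O{\left(\left(14 + 9\right) \left(-10 + h{\left(-1,-5 \right)}\right) \right)} + p{\left(10 \right)}\right) = \left(791 - -785\right) \left(36 + \left(-6 + 6 \cdot 10\right)\right) = \left(791 + 785\right) \left(36 + \left(-6 + 60\right)\right) = 1576 \left(36 + 54\right) = 1576 \cdot 90 = 141840$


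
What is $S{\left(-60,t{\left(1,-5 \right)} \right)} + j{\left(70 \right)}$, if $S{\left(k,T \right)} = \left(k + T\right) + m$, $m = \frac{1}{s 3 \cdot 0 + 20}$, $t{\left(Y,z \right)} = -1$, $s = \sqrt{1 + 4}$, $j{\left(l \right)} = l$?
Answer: $\frac{181}{20} \approx 9.05$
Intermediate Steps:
$s = \sqrt{5} \approx 2.2361$
$m = \frac{1}{20}$ ($m = \frac{1}{\sqrt{5} \cdot 3 \cdot 0 + 20} = \frac{1}{3 \sqrt{5} \cdot 0 + 20} = \frac{1}{0 + 20} = \frac{1}{20} \approx 0.05$)
$S{\left(k,T \right)} = \frac{1}{20} + T + k$ ($S{\left(k,T \right)} = \left(k + T\right) + \frac{1}{20} = \left(T + k\right) + \frac{1}{20} = \frac{1}{20} + T + k$)
$S{\left(-60,t{\left(1,-5 \right)} \right)} + j{\left(70 \right)} = \left(\frac{1}{20} - 1 - 60\right) + 70 = - \frac{1219}{20} + 70 = \frac{181}{20}$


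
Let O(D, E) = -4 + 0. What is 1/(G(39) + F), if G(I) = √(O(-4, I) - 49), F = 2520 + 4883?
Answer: 7403/54804462 - I*√53/54804462 ≈ 0.00013508 - 1.3284e-7*I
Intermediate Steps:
O(D, E) = -4
F = 7403
G(I) = I*√53 (G(I) = √(-4 - 49) = √(-53) = I*√53)
1/(G(39) + F) = 1/(I*√53 + 7403) = 1/(7403 + I*√53)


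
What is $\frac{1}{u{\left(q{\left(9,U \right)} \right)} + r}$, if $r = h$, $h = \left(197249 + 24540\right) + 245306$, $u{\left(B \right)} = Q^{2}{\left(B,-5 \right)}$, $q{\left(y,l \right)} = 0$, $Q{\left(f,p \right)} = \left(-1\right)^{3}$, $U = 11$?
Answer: $\frac{1}{467096} \approx 2.1409 \cdot 10^{-6}$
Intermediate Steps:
$Q{\left(f,p \right)} = -1$
$u{\left(B \right)} = 1$ ($u{\left(B \right)} = \left(-1\right)^{2} = 1$)
$h = 467095$ ($h = 221789 + 245306 = 467095$)
$r = 467095$
$\frac{1}{u{\left(q{\left(9,U \right)} \right)} + r} = \frac{1}{1 + 467095} = \frac{1}{467096}$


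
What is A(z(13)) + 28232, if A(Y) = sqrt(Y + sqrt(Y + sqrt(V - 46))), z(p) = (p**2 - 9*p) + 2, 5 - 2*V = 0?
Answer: 28232 + sqrt(216 + 2*sqrt(2)*sqrt(108 + I*sqrt(174)))/2 ≈ 28240.0 + 0.028591*I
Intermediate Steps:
V = 5/2 (V = 5/2 - 1/2*0 = 5/2 + 0 = 5/2 ≈ 2.5000)
z(p) = 2 + p**2 - 9*p
A(Y) = sqrt(Y + sqrt(Y + I*sqrt(174)/2)) (A(Y) = sqrt(Y + sqrt(Y + sqrt(5/2 - 46))) = sqrt(Y + sqrt(Y + sqrt(-87/2))) = sqrt(Y + sqrt(Y + I*sqrt(174)/2)))
A(z(13)) + 28232 = sqrt(4*(2 + 13**2 - 9*13) + 2*sqrt(2)*sqrt(2*(2 + 13**2 - 9*13) + I*sqrt(174)))/2 + 28232 = sqrt(4*(2 + 169 - 117) + 2*sqrt(2)*sqrt(2*(2 + 169 - 117) + I*sqrt(174)))/2 + 28232 = sqrt(4*54 + 2*sqrt(2)*sqrt(2*54 + I*sqrt(174)))/2 + 28232 = sqrt(216 + 2*sqrt(2)*sqrt(108 + I*sqrt(174)))/2 + 28232 = 28232 + sqrt(216 + 2*sqrt(2)*sqrt(108 + I*sqrt(174)))/2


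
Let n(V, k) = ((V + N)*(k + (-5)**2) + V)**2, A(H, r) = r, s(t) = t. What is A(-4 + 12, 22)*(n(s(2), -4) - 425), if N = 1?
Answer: 83600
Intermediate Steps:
n(V, k) = (V + (1 + V)*(25 + k))**2 (n(V, k) = ((V + 1)*(k + (-5)**2) + V)**2 = ((1 + V)*(k + 25) + V)**2 = ((1 + V)*(25 + k) + V)**2 = (V + (1 + V)*(25 + k))**2)
A(-4 + 12, 22)*(n(s(2), -4) - 425) = 22*((25 - 4 + 26*2 + 2*(-4))**2 - 425) = 22*((25 - 4 + 52 - 8)**2 - 425) = 22*(65**2 - 425) = 22*(4225 - 425) = 22*3800 = 83600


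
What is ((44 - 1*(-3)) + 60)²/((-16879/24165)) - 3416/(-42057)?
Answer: -11635645821181/709880103 ≈ -16391.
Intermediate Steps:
((44 - 1*(-3)) + 60)²/((-16879/24165)) - 3416/(-42057) = ((44 + 3) + 60)²/((-16879*1/24165)) - 3416*(-1/42057) = (47 + 60)²/(-16879/24165) + 3416/42057 = 107²*(-24165/16879) + 3416/42057 = 11449*(-24165/16879) + 3416/42057 = -276665085/16879 + 3416/42057 = -11635645821181/709880103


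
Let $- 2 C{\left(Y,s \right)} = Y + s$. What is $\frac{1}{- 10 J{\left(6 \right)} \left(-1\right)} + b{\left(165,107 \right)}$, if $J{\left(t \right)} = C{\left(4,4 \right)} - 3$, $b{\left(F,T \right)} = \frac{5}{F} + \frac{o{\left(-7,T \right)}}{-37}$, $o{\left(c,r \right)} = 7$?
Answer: $- \frac{14801}{85470} \approx -0.17317$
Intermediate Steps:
$C{\left(Y,s \right)} = - \frac{Y}{2} - \frac{s}{2}$ ($C{\left(Y,s \right)} = - \frac{Y + s}{2} = - \frac{Y}{2} - \frac{s}{2}$)
$b{\left(F,T \right)} = - \frac{7}{37} + \frac{5}{F}$ ($b{\left(F,T \right)} = \frac{5}{F} + \frac{7}{-37} = \frac{5}{F} + 7 \left(- \frac{1}{37}\right) = \frac{5}{F} - \frac{7}{37} = - \frac{7}{37} + \frac{5}{F}$)
$J{\left(t \right)} = -7$ ($J{\left(t \right)} = \left(\left(- \frac{1}{2}\right) 4 - 2\right) - 3 = \left(-2 - 2\right) - 3 = -4 - 3 = -7$)
$\frac{1}{- 10 J{\left(6 \right)} \left(-1\right)} + b{\left(165,107 \right)} = \frac{1}{\left(-10\right) \left(-7\right) \left(-1\right)} - \left(\frac{7}{37} - \frac{5}{165}\right) = \frac{1}{70 \left(-1\right)} + \left(- \frac{7}{37} + 5 \cdot \frac{1}{165}\right) = \frac{1}{-70} + \left(- \frac{7}{37} + \frac{1}{33}\right) = - \frac{1}{70} - \frac{194}{1221} = - \frac{14801}{85470}$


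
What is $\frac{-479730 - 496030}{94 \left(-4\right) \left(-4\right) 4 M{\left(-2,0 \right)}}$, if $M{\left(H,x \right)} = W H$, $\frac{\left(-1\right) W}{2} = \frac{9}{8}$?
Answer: $- \frac{60985}{1692} \approx -36.043$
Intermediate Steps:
$W = - \frac{9}{4}$ ($W = - 2 \cdot \frac{9}{8} = - 2 \cdot 9 \cdot \frac{1}{8} = \left(-2\right) \frac{9}{8} = - \frac{9}{4} \approx -2.25$)
$M{\left(H,x \right)} = - \frac{9 H}{4}$
$\frac{-479730 - 496030}{94 \left(-4\right) \left(-4\right) 4 M{\left(-2,0 \right)}} = \frac{-479730 - 496030}{94 \left(-4\right) \left(-4\right) 4 \left(\left(- \frac{9}{4}\right) \left(-2\right)\right)} = - \frac{975760}{94 \cdot 16 \cdot 4 \cdot \frac{9}{2}} = - \frac{975760}{94 \cdot 64 \cdot \frac{9}{2}} = - \frac{975760}{6016 \cdot \frac{9}{2}} = - \frac{975760}{27072} = \left(-975760\right) \frac{1}{27072} = - \frac{60985}{1692}$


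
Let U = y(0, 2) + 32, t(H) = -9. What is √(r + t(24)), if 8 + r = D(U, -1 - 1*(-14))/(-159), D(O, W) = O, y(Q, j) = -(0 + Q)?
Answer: I*√434865/159 ≈ 4.1474*I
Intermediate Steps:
y(Q, j) = -Q
U = 32 (U = -1*0 + 32 = 0 + 32 = 32)
r = -1304/159 (r = -8 + 32/(-159) = -8 + 32*(-1/159) = -8 - 32/159 = -1304/159 ≈ -8.2013)
√(r + t(24)) = √(-1304/159 - 9) = √(-2735/159) = I*√434865/159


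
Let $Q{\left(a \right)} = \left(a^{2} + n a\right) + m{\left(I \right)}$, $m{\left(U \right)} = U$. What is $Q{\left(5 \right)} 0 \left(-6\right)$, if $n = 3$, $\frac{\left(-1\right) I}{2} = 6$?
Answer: $0$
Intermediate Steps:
$I = -12$ ($I = \left(-2\right) 6 = -12$)
$Q{\left(a \right)} = -12 + a^{2} + 3 a$ ($Q{\left(a \right)} = \left(a^{2} + 3 a\right) - 12 = -12 + a^{2} + 3 a$)
$Q{\left(5 \right)} 0 \left(-6\right) = \left(-12 + 5^{2} + 3 \cdot 5\right) 0 \left(-6\right) = \left(-12 + 25 + 15\right) 0 \left(-6\right) = 28 \cdot 0 \left(-6\right) = 0 \left(-6\right) = 0$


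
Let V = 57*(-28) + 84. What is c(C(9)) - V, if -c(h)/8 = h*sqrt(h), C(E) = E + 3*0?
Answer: 1296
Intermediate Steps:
C(E) = E (C(E) = E + 0 = E)
V = -1512 (V = -1596 + 84 = -1512)
c(h) = -8*h**(3/2) (c(h) = -8*h*sqrt(h) = -8*h**(3/2))
c(C(9)) - V = -8*9**(3/2) - 1*(-1512) = -8*27 + 1512 = -216 + 1512 = 1296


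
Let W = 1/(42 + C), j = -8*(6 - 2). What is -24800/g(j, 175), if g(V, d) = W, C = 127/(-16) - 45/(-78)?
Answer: -11167750/13 ≈ -8.5906e+5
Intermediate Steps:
C = -1531/208 (C = 127*(-1/16) - 45*(-1/78) = -127/16 + 15/26 = -1531/208 ≈ -7.3606)
j = -32 (j = -8*4 = -32)
W = 208/7205 (W = 1/(42 - 1531/208) = 1/(7205/208) = 208/7205 ≈ 0.028869)
g(V, d) = 208/7205
-24800/g(j, 175) = -24800/208/7205 = -24800*7205/208 = -11167750/13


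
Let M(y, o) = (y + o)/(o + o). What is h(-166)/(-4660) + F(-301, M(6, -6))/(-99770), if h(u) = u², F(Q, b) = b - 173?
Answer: -137422797/23246410 ≈ -5.9116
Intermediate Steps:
M(y, o) = (o + y)/(2*o) (M(y, o) = (o + y)/((2*o)) = (o + y)*(1/(2*o)) = (o + y)/(2*o))
F(Q, b) = -173 + b
h(-166)/(-4660) + F(-301, M(6, -6))/(-99770) = (-166)²/(-4660) + (-173 + (½)*(-6 + 6)/(-6))/(-99770) = 27556*(-1/4660) + (-173 + (½)*(-⅙)*0)*(-1/99770) = -6889/1165 + (-173 + 0)*(-1/99770) = -6889/1165 - 173*(-1/99770) = -6889/1165 + 173/99770 = -137422797/23246410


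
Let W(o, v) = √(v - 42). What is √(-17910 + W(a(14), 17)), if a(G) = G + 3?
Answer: √(-17910 + 5*I) ≈ 0.019 + 133.83*I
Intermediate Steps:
a(G) = 3 + G
W(o, v) = √(-42 + v)
√(-17910 + W(a(14), 17)) = √(-17910 + √(-42 + 17)) = √(-17910 + √(-25)) = √(-17910 + 5*I)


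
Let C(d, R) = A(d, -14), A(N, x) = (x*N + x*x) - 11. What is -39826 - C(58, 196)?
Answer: -39199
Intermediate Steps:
A(N, x) = -11 + x² + N*x (A(N, x) = (N*x + x²) - 11 = (x² + N*x) - 11 = -11 + x² + N*x)
C(d, R) = 185 - 14*d (C(d, R) = -11 + (-14)² + d*(-14) = -11 + 196 - 14*d = 185 - 14*d)
-39826 - C(58, 196) = -39826 - (185 - 14*58) = -39826 - (185 - 812) = -39826 - 1*(-627) = -39826 + 627 = -39199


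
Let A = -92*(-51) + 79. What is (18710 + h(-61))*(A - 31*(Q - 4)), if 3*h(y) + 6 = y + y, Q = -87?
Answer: 425167184/3 ≈ 1.4172e+8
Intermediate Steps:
A = 4771 (A = 4692 + 79 = 4771)
h(y) = -2 + 2*y/3 (h(y) = -2 + (y + y)/3 = -2 + (2*y)/3 = -2 + 2*y/3)
(18710 + h(-61))*(A - 31*(Q - 4)) = (18710 + (-2 + (2/3)*(-61)))*(4771 - 31*(-87 - 4)) = (18710 + (-2 - 122/3))*(4771 - 31*(-91)) = (18710 - 128/3)*(4771 + 2821) = (56002/3)*7592 = 425167184/3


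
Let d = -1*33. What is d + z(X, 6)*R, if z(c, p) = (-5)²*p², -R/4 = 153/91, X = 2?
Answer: -553803/91 ≈ -6085.8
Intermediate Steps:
d = -33
R = -612/91 ≈ -6.7253
z(c, p) = 25*p²
d + z(X, 6)*R = -33 + (25*6²)*(-612/91) = -33 + (25*36)*(-612/91) = -33 + 900*(-612/91) = -33 - 550800/91 = -553803/91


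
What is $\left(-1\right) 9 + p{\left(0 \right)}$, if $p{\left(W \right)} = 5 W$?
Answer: $-9$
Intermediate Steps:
$\left(-1\right) 9 + p{\left(0 \right)} = \left(-1\right) 9 + 5 \cdot 0 = -9 + 0 = -9$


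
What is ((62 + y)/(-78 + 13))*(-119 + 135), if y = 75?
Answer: -2192/65 ≈ -33.723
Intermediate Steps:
((62 + y)/(-78 + 13))*(-119 + 135) = ((62 + 75)/(-78 + 13))*(-119 + 135) = (137/(-65))*16 = (137*(-1/65))*16 = -137/65*16 = -2192/65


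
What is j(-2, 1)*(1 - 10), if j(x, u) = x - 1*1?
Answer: 27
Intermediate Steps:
j(x, u) = -1 + x (j(x, u) = x - 1 = -1 + x)
j(-2, 1)*(1 - 10) = (-1 - 2)*(1 - 10) = -3*(-9) = 27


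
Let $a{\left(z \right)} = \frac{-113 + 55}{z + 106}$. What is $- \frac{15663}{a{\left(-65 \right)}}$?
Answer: $\frac{642183}{58} \approx 11072.0$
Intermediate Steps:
$a{\left(z \right)} = - \frac{58}{106 + z}$
$- \frac{15663}{a{\left(-65 \right)}} = - \frac{15663}{\left(-58\right) \frac{1}{106 - 65}} = - \frac{15663}{\left(-58\right) \frac{1}{41}} = - \frac{15663}{- \frac{58}{41}} = \left(-15663\right) \left(- \frac{41}{58}\right) = \frac{642183}{58}$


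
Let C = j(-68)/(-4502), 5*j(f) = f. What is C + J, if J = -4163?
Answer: -46854531/11255 ≈ -4163.0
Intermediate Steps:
j(f) = f/5
C = 34/11255 (C = ((⅕)*(-68))/(-4502) = -68/5*(-1/4502) = 34/11255 ≈ 0.0030209)
C + J = 34/11255 - 4163 = -46854531/11255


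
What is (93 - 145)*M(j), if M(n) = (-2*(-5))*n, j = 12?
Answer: -6240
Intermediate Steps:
M(n) = 10*n
(93 - 145)*M(j) = (93 - 145)*(10*12) = -52*120 = -6240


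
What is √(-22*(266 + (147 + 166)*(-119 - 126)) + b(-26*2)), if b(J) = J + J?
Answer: √1681114 ≈ 1296.6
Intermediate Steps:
b(J) = 2*J
√(-22*(266 + (147 + 166)*(-119 - 126)) + b(-26*2)) = √(-22*(266 + (147 + 166)*(-119 - 126)) + 2*(-26*2)) = √(-22*(266 + 313*(-245)) + 2*(-52)) = √(-22*(266 - 76685) - 104) = √(-22*(-76419) - 104) = √(1681218 - 104) = √1681114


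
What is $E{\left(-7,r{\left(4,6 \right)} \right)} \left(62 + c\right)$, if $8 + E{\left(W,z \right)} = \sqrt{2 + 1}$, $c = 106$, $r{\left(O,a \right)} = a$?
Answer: $-1344 + 168 \sqrt{3} \approx -1053.0$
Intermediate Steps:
$E{\left(W,z \right)} = -8 + \sqrt{3}$ ($E{\left(W,z \right)} = -8 + \sqrt{2 + 1} = -8 + \sqrt{3}$)
$E{\left(-7,r{\left(4,6 \right)} \right)} \left(62 + c\right) = \left(-8 + \sqrt{3}\right) \left(62 + 106\right) = \left(-8 + \sqrt{3}\right) 168 = -1344 + 168 \sqrt{3}$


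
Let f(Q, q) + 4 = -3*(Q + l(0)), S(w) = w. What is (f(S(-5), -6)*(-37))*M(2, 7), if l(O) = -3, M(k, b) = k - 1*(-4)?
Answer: -4440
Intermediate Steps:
M(k, b) = 4 + k (M(k, b) = k + 4 = 4 + k)
f(Q, q) = 5 - 3*Q (f(Q, q) = -4 - 3*(Q - 3) = -4 - 3*(-3 + Q) = -4 + (9 - 3*Q) = 5 - 3*Q)
(f(S(-5), -6)*(-37))*M(2, 7) = ((5 - 3*(-5))*(-37))*(4 + 2) = ((5 + 15)*(-37))*6 = (20*(-37))*6 = -740*6 = -4440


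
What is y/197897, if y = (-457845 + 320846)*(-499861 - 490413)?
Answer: 135666547726/197897 ≈ 6.8554e+5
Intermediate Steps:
y = 135666547726 (y = -136999*(-990274) = 135666547726)
y/197897 = 135666547726/197897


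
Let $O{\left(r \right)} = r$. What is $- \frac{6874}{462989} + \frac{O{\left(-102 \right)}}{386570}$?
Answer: $- \frac{1352253529}{89488828865} \approx -0.015111$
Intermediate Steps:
$- \frac{6874}{462989} + \frac{O{\left(-102 \right)}}{386570} = - \frac{6874}{462989} - \frac{102}{386570} = \left(-6874\right) \frac{1}{462989} - \frac{51}{193285} = - \frac{6874}{462989} - \frac{51}{193285} = - \frac{1352253529}{89488828865}$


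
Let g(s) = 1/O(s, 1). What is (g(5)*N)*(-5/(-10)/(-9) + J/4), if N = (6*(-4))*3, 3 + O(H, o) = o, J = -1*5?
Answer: -47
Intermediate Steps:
J = -5
O(H, o) = -3 + o
g(s) = -½ (g(s) = 1/(-3 + 1) = 1/(-2) = -½)
N = -72 (N = -24*3 = -72)
(g(5)*N)*(-5/(-10)/(-9) + J/4) = (-½*(-72))*(-5/(-10)/(-9) - 5/4) = 36*(-5*(-⅒)*(-⅑) - 5*¼) = 36*((½)*(-⅑) - 5/4) = 36*(-1/18 - 5/4) = 36*(-47/36) = -47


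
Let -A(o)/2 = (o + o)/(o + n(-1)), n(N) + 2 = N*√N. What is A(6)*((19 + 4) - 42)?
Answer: 1824/17 + 456*I/17 ≈ 107.29 + 26.824*I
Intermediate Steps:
n(N) = -2 + N^(3/2) (n(N) = -2 + N*√N = -2 + N^(3/2))
A(o) = -4*o/(-2 + o - I) (A(o) = -2*(o + o)/(o + (-2 + (-1)^(3/2))) = -2*2*o/(o + (-2 - I)) = -2*2*o/(-2 + o - I) = -4*o/(-2 + o - I))
A(6)*((19 + 4) - 42) = (4*6/(2 + I - 1*6))*((19 + 4) - 42) = (4*6/(2 + I - 6))*(23 - 42) = (4*6/(-4 + I))*(-19) = (4*6*((-4 - I)/17))*(-19) = (-96/17 - 24*I/17)*(-19) = 1824/17 + 456*I/17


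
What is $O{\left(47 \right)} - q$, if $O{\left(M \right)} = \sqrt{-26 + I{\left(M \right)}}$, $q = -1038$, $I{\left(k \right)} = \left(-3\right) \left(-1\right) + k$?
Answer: $1038 + 2 \sqrt{6} \approx 1042.9$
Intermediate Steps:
$I{\left(k \right)} = 3 + k$
$O{\left(M \right)} = \sqrt{-23 + M}$ ($O{\left(M \right)} = \sqrt{-26 + \left(3 + M\right)} = \sqrt{-23 + M}$)
$O{\left(47 \right)} - q = \sqrt{-23 + 47} - -1038 = \sqrt{24} + 1038 = 2 \sqrt{6} + 1038 = 1038 + 2 \sqrt{6}$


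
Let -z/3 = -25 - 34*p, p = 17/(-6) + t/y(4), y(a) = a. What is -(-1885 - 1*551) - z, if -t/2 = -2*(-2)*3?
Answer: 3262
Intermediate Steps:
t = -24 (t = -2*(-2*(-2))*3 = -8*3 = -2*12 = -24)
p = -53/6 (p = 17/(-6) - 24/4 = 17*(-⅙) - 24*¼ = -17/6 - 6 = -53/6 ≈ -8.8333)
z = -826 (z = -3*(-25 - 34*(-53/6)) = -3*(-25 + 901/3) = -3*826/3 = -826)
-(-1885 - 1*551) - z = -(-1885 - 1*551) - 1*(-826) = -(-1885 - 551) + 826 = -1*(-2436) + 826 = 2436 + 826 = 3262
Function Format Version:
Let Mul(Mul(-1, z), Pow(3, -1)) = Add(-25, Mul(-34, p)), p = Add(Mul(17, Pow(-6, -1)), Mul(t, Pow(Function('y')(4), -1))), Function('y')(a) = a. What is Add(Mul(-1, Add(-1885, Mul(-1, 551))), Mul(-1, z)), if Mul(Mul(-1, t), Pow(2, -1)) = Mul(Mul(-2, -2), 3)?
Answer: 3262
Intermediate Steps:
t = -24 (t = Mul(-2, Mul(Mul(-2, -2), 3)) = Mul(-2, Mul(4, 3)) = Mul(-2, 12) = -24)
p = Rational(-53, 6) (p = Add(Mul(17, Pow(-6, -1)), Mul(-24, Pow(4, -1))) = Add(Mul(17, Rational(-1, 6)), Mul(-24, Rational(1, 4))) = Add(Rational(-17, 6), -6) = Rational(-53, 6) ≈ -8.8333)
z = -826 (z = Mul(-3, Add(-25, Mul(-34, Rational(-53, 6)))) = Mul(-3, Add(-25, Rational(901, 3))) = Mul(-3, Rational(826, 3)) = -826)
Add(Mul(-1, Add(-1885, Mul(-1, 551))), Mul(-1, z)) = Add(Mul(-1, Add(-1885, Mul(-1, 551))), Mul(-1, -826)) = Add(Mul(-1, Add(-1885, -551)), 826) = Add(Mul(-1, -2436), 826) = Add(2436, 826) = 3262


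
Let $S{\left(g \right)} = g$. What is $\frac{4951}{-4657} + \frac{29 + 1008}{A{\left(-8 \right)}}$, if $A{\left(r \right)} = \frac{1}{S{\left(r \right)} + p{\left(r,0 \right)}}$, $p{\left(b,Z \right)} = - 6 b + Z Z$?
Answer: $\frac{193167409}{4657} \approx 41479.0$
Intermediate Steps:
$p{\left(b,Z \right)} = Z^{2} - 6 b$ ($p{\left(b,Z \right)} = - 6 b + Z^{2} = Z^{2} - 6 b$)
$A{\left(r \right)} = - \frac{1}{5 r}$ ($A{\left(r \right)} = \frac{1}{r - \left(0 + 6 r\right)} = \frac{1}{r + \left(0 - 6 r\right)} = \frac{1}{r - 6 r} = \frac{1}{\left(-5\right) r} = - \frac{1}{5 r}$)
$\frac{4951}{-4657} + \frac{29 + 1008}{A{\left(-8 \right)}} = \frac{4951}{-4657} + \frac{29 + 1008}{\left(- \frac{1}{5}\right) \frac{1}{-8}} = 4951 \left(- \frac{1}{4657}\right) + \frac{1037}{\left(- \frac{1}{5}\right) \left(- \frac{1}{8}\right)} = - \frac{4951}{4657} + 1037 \frac{1}{\frac{1}{40}} = - \frac{4951}{4657} + 1037 \cdot 40 = - \frac{4951}{4657} + 41480 = \frac{193167409}{4657}$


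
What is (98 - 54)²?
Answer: 1936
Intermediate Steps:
(98 - 54)² = 44² = 1936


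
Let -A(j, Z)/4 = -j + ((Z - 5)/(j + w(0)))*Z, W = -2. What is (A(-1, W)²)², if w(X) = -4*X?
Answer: 7311616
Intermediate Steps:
A(j, Z) = 4*j - 4*Z*(-5 + Z)/j (A(j, Z) = -4*(-j + ((Z - 5)/(j - 4*0))*Z) = -4*(-j + ((-5 + Z)/(j + 0))*Z) = -4*(-j + ((-5 + Z)/j)*Z) = -4*(-j + Z*(-5 + Z)/j) = 4*j - 4*Z*(-5 + Z)/j)
(A(-1, W)²)² = ((4*((-1)² - 1*(-2)² + 5*(-2))/(-1))²)² = ((4*(-1)*(1 - 1*4 - 10))²)² = ((4*(-1)*(1 - 4 - 10))²)² = ((4*(-1)*(-13))²)² = (52²)² = 2704² = 7311616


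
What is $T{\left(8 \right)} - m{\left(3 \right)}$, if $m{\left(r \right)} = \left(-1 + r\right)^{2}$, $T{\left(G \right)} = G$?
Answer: $4$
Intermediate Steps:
$T{\left(8 \right)} - m{\left(3 \right)} = 8 - \left(-1 + 3\right)^{2} = 8 - 2^{2} = 8 - 4 = 4$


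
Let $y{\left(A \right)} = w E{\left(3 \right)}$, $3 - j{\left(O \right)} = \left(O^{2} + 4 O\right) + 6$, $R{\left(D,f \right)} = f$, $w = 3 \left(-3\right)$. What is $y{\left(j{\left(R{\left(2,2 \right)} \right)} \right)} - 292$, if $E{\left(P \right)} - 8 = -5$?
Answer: $-319$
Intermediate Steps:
$w = -9$
$E{\left(P \right)} = 3$ ($E{\left(P \right)} = 8 - 5 = 3$)
$j{\left(O \right)} = -3 - O^{2} - 4 O$ ($j{\left(O \right)} = 3 - \left(\left(O^{2} + 4 O\right) + 6\right) = 3 - \left(6 + O^{2} + 4 O\right) = -3 - O^{2} - 4 O$)
$y{\left(A \right)} = -27$ ($y{\left(A \right)} = \left(-9\right) 3 = -27$)
$y{\left(j{\left(R{\left(2,2 \right)} \right)} \right)} - 292 = -27 - 292 = -319$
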